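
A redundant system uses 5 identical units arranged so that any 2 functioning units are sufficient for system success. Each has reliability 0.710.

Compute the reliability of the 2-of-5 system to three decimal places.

0.973

R = Σ_{i=2}^{5} C(5,i) p^i (1−p)^{5−i} with p = 0.710
C(5,2)·0.710^2·0.290^3 = 0.12294
C(5,3)·0.710^3·0.290^2 = 0.30100
C(5,4)·0.710^4·0.290^1 = 0.36847
C(5,5)·0.710^5·0.290^0 = 0.18042
Sum = 0.973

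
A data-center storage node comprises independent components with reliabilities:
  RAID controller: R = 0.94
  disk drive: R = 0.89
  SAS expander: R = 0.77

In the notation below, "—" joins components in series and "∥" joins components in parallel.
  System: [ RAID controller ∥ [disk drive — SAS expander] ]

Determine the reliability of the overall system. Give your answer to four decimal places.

0.9811

Series (disk drive and SAS expander): 0.890000 × 0.770000 = 0.685300
Parallel (RAID controller and [0.685300]): 1 − (1 − 0.940000)(1 − 0.685300) = 0.9811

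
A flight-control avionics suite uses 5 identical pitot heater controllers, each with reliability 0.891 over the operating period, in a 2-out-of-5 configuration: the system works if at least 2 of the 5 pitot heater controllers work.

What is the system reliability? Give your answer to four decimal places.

R = Σ_{i=2}^{5} C(5,i) p^i (1−p)^{5−i} with p = 0.891
C(5,2)·0.891^2·0.109^3 = 0.010281
C(5,3)·0.891^3·0.109^2 = 0.084040
C(5,4)·0.891^4·0.109^1 = 0.343485
C(5,5)·0.891^5·0.109^0 = 0.561550
Sum = 0.9994

0.9994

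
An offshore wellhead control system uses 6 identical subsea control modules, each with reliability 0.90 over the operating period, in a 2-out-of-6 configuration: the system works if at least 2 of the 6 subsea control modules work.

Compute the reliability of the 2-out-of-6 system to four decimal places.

0.9999

R = Σ_{i=2}^{6} C(6,i) p^i (1−p)^{6−i} with p = 0.90
C(6,2)·0.90^2·0.10^4 = 0.001215
C(6,3)·0.90^3·0.10^3 = 0.014580
C(6,4)·0.90^4·0.10^2 = 0.098415
C(6,5)·0.90^5·0.10^1 = 0.354294
C(6,6)·0.90^6·0.10^0 = 0.531441
Sum = 0.9999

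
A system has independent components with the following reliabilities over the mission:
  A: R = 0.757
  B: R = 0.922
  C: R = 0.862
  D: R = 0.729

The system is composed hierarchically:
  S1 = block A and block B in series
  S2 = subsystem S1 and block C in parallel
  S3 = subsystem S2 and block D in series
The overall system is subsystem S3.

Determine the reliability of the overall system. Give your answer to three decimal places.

Series (A and B): 0.75700 × 0.92200 = 0.69795
Parallel ([0.69795] and C): 1 − (1 − 0.69795)(1 − 0.86200) = 0.95832
Series ([0.95832] and D): 0.95832 × 0.72900 = 0.699

0.699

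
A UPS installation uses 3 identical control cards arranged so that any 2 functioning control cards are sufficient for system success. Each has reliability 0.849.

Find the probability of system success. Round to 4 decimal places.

0.9385

R = Σ_{i=2}^{3} C(3,i) p^i (1−p)^{3−i} with p = 0.849
C(3,2)·0.849^2·0.151^1 = 0.326523
C(3,3)·0.849^3·0.151^0 = 0.611960
Sum = 0.9385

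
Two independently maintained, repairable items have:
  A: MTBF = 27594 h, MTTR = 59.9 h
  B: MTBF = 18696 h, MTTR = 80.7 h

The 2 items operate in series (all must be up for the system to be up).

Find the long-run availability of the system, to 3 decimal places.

A(A) = MTBF/(MTBF+MTTR) = 27594/(27594+59.9) = 0.997834
A(B) = MTBF/(MTBF+MTTR) = 18696/(18696+80.7) = 0.995702
Series availability: 0.997834 × 0.995702 = 0.994

0.994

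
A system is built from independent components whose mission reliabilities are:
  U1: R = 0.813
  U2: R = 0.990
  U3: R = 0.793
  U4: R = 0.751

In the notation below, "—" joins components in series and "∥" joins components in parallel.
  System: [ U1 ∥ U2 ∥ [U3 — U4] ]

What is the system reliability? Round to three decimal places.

Series (U3 and U4): 0.79300 × 0.75100 = 0.59554
Parallel (U1, U2, and [0.59554]): 1 − (1 − 0.81300)(1 − 0.99000)(1 − 0.59554) = 0.999

0.999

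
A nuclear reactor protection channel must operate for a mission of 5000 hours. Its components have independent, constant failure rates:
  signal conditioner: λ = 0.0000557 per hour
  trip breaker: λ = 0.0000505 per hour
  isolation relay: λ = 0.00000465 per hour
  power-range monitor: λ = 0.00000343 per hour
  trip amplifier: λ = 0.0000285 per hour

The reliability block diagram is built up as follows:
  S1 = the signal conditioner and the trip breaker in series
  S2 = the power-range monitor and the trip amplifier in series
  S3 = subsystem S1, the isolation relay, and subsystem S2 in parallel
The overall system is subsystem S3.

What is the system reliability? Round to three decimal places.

0.999

R(signal conditioner) = exp(−0.0000557 × 5000) = 0.75692
R(trip breaker) = exp(−0.0000505 × 5000) = 0.77686
R(isolation relay) = exp(−0.00000465 × 5000) = 0.97702
R(power-range monitor) = exp(−0.00000343 × 5000) = 0.98300
R(trip amplifier) = exp(−0.0000285 × 5000) = 0.86719
Series (signal conditioner and trip breaker): 0.75692 × 0.77686 = 0.58802
Series (power-range monitor and trip amplifier): 0.98300 × 0.86719 = 0.85245
Parallel ([0.58802], isolation relay, and [0.85245]): 1 − (1 − 0.58802)(1 − 0.97702)(1 − 0.85245) = 0.999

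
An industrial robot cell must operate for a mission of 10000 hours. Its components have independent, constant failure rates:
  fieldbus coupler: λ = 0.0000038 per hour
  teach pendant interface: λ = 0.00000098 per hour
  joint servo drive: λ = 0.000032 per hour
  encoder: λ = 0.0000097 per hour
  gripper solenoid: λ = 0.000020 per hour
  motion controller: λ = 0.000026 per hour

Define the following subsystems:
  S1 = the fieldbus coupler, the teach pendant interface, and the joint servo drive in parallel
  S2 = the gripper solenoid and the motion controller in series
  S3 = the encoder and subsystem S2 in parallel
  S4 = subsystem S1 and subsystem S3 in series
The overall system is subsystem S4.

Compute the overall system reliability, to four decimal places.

R(fieldbus coupler) = exp(−0.0000038 × 10000) = 0.962713
R(teach pendant interface) = exp(−0.00000098 × 10000) = 0.990248
R(joint servo drive) = exp(−0.000032 × 10000) = 0.726149
R(encoder) = exp(−0.0000097 × 10000) = 0.907556
R(gripper solenoid) = exp(−0.000020 × 10000) = 0.818731
R(motion controller) = exp(−0.000026 × 10000) = 0.771052
Parallel (fieldbus coupler, teach pendant interface, and joint servo drive): 1 − (1 − 0.962713)(1 − 0.990248)(1 − 0.726149) = 0.999900
Series (gripper solenoid and motion controller): 0.818731 × 0.771052 = 0.631284
Parallel (encoder and [0.631284]): 1 − (1 − 0.907556)(1 − 0.631284) = 0.965914
Series ([0.999900] and [0.965914]): 0.999900 × 0.965914 = 0.9658

0.9658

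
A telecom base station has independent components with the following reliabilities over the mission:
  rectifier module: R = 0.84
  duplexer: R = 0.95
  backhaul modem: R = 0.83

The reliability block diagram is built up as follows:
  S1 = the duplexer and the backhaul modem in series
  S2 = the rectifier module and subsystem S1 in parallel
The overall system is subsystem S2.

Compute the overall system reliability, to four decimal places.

0.9662

Series (duplexer and backhaul modem): 0.950000 × 0.830000 = 0.788500
Parallel (rectifier module and [0.788500]): 1 − (1 − 0.840000)(1 − 0.788500) = 0.9662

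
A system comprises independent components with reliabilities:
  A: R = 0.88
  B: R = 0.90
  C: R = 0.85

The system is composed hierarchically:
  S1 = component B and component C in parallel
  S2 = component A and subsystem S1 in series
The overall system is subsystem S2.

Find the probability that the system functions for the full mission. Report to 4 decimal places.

Parallel (B and C): 1 − (1 − 0.900000)(1 − 0.850000) = 0.985000
Series (A and [0.985000]): 0.880000 × 0.985000 = 0.8668

0.8668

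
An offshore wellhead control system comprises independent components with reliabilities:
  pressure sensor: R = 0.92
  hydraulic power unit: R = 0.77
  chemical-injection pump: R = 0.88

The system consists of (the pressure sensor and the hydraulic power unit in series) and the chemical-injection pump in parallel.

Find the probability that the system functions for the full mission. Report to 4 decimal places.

Series (pressure sensor and hydraulic power unit): 0.920000 × 0.770000 = 0.708400
Parallel ([0.708400] and chemical-injection pump): 1 − (1 − 0.708400)(1 − 0.880000) = 0.9650

0.9650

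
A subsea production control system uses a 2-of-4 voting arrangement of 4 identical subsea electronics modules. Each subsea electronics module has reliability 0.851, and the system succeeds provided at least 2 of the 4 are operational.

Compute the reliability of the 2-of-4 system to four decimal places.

0.9882

R = Σ_{i=2}^{4} C(4,i) p^i (1−p)^{4−i} with p = 0.851
C(4,2)·0.851^2·0.149^2 = 0.096468
C(4,3)·0.851^3·0.149^1 = 0.367312
C(4,4)·0.851^4·0.149^0 = 0.524467
Sum = 0.9882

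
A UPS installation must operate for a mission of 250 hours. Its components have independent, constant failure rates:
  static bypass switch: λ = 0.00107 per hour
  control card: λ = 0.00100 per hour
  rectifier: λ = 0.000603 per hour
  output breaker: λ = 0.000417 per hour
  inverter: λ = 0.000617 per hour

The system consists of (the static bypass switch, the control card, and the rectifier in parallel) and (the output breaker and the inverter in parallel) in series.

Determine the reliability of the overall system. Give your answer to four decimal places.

R(static bypass switch) = exp(−0.00107 × 250) = 0.765290
R(control card) = exp(−0.00100 × 250) = 0.778801
R(rectifier) = exp(−0.000603 × 250) = 0.860063
R(output breaker) = exp(−0.000417 × 250) = 0.901000
R(inverter) = exp(−0.000617 × 250) = 0.857058
Parallel (static bypass switch, control card, and rectifier): 1 − (1 − 0.765290)(1 − 0.778801)(1 − 0.860063) = 0.992735
Parallel (output breaker and inverter): 1 − (1 − 0.901000)(1 − 0.857058) = 0.985849
Series ([0.992735] and [0.985849]): 0.992735 × 0.985849 = 0.9787

0.9787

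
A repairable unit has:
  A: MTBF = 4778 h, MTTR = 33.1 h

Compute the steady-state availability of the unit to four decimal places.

0.9931

A(A) = MTBF/(MTBF+MTTR) = 4778/(4778+33.1) = 0.9931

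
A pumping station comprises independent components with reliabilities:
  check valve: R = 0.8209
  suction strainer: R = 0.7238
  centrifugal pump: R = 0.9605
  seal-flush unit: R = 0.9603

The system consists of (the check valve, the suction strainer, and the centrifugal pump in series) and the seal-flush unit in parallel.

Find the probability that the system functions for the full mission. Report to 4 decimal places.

Series (check valve, suction strainer, and centrifugal pump): 0.820900 × 0.723800 × 0.960500 = 0.570698
Parallel ([0.570698] and seal-flush unit): 1 − (1 − 0.570698)(1 − 0.960300) = 0.9830

0.9830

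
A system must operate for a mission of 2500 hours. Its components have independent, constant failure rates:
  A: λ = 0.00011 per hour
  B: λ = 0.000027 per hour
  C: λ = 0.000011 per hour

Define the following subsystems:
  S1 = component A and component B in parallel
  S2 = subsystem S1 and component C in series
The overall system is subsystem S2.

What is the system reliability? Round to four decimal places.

R(A) = exp(−0.00011 × 2500) = 0.759572
R(B) = exp(−0.000027 × 2500) = 0.934728
R(C) = exp(−0.000011 × 2500) = 0.972875
Parallel (A and B): 1 − (1 − 0.759572)(1 − 0.934728) = 0.984307
Series ([0.984307] and C): 0.984307 × 0.972875 = 0.9576

0.9576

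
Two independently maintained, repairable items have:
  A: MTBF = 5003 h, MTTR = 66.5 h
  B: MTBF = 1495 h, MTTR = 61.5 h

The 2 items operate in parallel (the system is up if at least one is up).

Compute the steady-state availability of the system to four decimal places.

A(A) = MTBF/(MTBF+MTTR) = 5003/(5003+66.5) = 0.986882
A(B) = MTBF/(MTBF+MTTR) = 1495/(1495+61.5) = 0.960488
Parallel availability: 1 − (1 − 0.986882)(1 − 0.960488) = 0.9995

0.9995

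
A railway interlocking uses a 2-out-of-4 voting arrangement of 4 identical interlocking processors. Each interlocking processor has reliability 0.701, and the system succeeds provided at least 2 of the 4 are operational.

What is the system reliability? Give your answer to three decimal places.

0.917

R = Σ_{i=2}^{4} C(4,i) p^i (1−p)^{4−i} with p = 0.701
C(4,2)·0.701^2·0.299^2 = 0.26359
C(4,3)·0.701^3·0.299^1 = 0.41199
C(4,4)·0.701^4·0.299^0 = 0.24147
Sum = 0.917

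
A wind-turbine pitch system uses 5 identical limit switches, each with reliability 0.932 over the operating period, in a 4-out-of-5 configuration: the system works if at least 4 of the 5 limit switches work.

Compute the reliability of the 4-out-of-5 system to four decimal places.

0.9597

R = Σ_{i=4}^{5} C(5,i) p^i (1−p)^{5−i} with p = 0.932
C(5,4)·0.932^4·0.068^1 = 0.256533
C(5,5)·0.932^5·0.068^0 = 0.703201
Sum = 0.9597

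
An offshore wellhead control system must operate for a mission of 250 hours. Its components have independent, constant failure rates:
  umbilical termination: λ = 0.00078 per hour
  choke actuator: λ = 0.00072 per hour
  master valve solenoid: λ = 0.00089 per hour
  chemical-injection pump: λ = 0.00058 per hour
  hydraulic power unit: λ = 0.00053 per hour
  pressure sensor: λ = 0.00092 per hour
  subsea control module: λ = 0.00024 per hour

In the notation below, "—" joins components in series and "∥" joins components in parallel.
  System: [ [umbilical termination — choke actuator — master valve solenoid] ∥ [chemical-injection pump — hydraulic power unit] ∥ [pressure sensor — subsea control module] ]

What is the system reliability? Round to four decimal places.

R(umbilical termination) = exp(−0.00078 × 250) = 0.822835
R(choke actuator) = exp(−0.00072 × 250) = 0.835270
R(master valve solenoid) = exp(−0.00089 × 250) = 0.800515
R(chemical-injection pump) = exp(−0.00058 × 250) = 0.865022
R(hydraulic power unit) = exp(−0.00053 × 250) = 0.875903
R(pressure sensor) = exp(−0.00092 × 250) = 0.794534
R(subsea control module) = exp(−0.00024 × 250) = 0.941765
Series (umbilical termination, choke actuator, and master valve solenoid): 0.822835 × 0.835270 × 0.800515 = 0.550185
Series (chemical-injection pump and hydraulic power unit): 0.865022 × 0.875903 = 0.757675
Series (pressure sensor and subsea control module): 0.794534 × 0.941765 = 0.748264
Parallel ([0.550185], [0.757675], and [0.748264]): 1 − (1 − 0.550185)(1 − 0.757675)(1 − 0.748264) = 0.9726

0.9726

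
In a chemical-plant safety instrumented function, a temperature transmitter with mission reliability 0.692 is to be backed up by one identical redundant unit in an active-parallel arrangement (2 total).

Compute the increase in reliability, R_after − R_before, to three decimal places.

R_before = 0.692
R_after = 1 − (1 − 0.692)^2 = 0.905
ΔR = 0.905 − 0.692 = 0.213

0.213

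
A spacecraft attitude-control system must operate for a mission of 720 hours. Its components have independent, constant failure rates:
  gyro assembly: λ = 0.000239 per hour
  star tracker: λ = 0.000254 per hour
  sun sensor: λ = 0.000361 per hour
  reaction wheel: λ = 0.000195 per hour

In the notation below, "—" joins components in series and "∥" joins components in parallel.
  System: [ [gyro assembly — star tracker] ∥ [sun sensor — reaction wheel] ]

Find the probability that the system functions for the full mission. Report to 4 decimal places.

R(gyro assembly) = exp(−0.000239 × 720) = 0.841912
R(star tracker) = exp(−0.000254 × 720) = 0.832868
R(sun sensor) = exp(−0.000361 × 720) = 0.771113
R(reaction wheel) = exp(−0.000195 × 720) = 0.869011
Series (gyro assembly and star tracker): 0.841912 × 0.832868 = 0.701202
Series (sun sensor and reaction wheel): 0.771113 × 0.869011 = 0.670106
Parallel ([0.701202] and [0.670106]): 1 − (1 − 0.701202)(1 − 0.670106) = 0.9014

0.9014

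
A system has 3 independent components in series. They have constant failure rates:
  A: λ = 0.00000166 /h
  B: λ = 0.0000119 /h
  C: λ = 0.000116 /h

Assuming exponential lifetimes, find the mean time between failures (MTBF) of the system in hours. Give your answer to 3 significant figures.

7720

Series of exponential components: λ_sys = Σ λ_i
λ_sys = 0.00000166 + 0.0000119 + 0.000116 = 1.2956e-04 /h
MTBF = 1 / λ_sys = 7720 h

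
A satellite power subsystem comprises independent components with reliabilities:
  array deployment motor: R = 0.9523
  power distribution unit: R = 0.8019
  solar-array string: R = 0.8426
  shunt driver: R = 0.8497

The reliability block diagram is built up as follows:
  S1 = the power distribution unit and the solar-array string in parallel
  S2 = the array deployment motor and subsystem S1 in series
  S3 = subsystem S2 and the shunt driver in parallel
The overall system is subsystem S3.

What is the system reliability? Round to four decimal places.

Parallel (power distribution unit and solar-array string): 1 − (1 − 0.801900)(1 − 0.842600) = 0.968819
Series (array deployment motor and [0.968819]): 0.952300 × 0.968819 = 0.922606
Parallel ([0.922606] and shunt driver): 1 − (1 − 0.922606)(1 − 0.849700) = 0.9884

0.9884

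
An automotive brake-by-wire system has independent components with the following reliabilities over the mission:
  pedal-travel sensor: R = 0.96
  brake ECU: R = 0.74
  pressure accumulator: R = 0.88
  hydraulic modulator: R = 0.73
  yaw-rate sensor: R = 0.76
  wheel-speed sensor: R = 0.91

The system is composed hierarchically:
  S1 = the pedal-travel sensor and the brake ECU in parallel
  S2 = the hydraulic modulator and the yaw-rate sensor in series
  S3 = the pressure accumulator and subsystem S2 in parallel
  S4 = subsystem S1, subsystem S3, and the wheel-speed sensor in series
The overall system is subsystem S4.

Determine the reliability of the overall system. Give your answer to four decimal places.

0.8524

Parallel (pedal-travel sensor and brake ECU): 1 − (1 − 0.960000)(1 − 0.740000) = 0.989600
Series (hydraulic modulator and yaw-rate sensor): 0.730000 × 0.760000 = 0.554800
Parallel (pressure accumulator and [0.554800]): 1 − (1 − 0.880000)(1 − 0.554800) = 0.946576
Series ([0.989600], [0.946576], and wheel-speed sensor): 0.989600 × 0.946576 × 0.910000 = 0.8524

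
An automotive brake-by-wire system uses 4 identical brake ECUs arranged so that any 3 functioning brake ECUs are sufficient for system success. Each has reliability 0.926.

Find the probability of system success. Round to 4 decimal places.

R = Σ_{i=3}^{4} C(4,i) p^i (1−p)^{4−i} with p = 0.926
C(4,3)·0.926^3·0.074^1 = 0.235031
C(4,4)·0.926^4·0.074^0 = 0.735265
Sum = 0.9703

0.9703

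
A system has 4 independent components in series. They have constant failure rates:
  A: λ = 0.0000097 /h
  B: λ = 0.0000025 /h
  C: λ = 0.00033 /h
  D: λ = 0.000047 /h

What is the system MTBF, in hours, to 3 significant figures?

2570

Series of exponential components: λ_sys = Σ λ_i
λ_sys = 0.0000097 + 0.0000025 + 0.00033 + 0.000047 = 3.8920e-04 /h
MTBF = 1 / λ_sys = 2570 h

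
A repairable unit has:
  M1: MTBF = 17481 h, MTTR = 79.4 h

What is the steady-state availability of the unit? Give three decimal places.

A(M1) = MTBF/(MTBF+MTTR) = 17481/(17481+79.4) = 0.995

0.995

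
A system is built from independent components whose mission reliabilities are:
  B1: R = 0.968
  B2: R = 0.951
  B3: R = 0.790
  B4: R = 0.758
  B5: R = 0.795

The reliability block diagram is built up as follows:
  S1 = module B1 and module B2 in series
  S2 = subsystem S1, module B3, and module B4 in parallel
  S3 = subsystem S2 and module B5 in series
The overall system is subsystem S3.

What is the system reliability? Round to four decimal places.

0.7918

Series (B1 and B2): 0.968000 × 0.951000 = 0.920568
Parallel ([0.920568], B3, and B4): 1 − (1 − 0.920568)(1 − 0.790000)(1 − 0.758000) = 0.995963
Series ([0.995963] and B5): 0.995963 × 0.795000 = 0.7918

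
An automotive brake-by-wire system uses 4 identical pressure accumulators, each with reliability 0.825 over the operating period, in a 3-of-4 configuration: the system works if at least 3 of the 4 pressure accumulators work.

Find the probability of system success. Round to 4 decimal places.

0.8563

R = Σ_{i=3}^{4} C(4,i) p^i (1−p)^{4−i} with p = 0.825
C(4,3)·0.825^3·0.175^1 = 0.393061
C(4,4)·0.825^4·0.175^0 = 0.463250
Sum = 0.8563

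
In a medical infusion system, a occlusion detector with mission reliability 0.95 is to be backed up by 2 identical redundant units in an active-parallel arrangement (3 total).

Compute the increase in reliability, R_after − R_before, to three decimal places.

0.050

R_before = 0.95
R_after = 1 − (1 − 0.95)^3 = 1.000
ΔR = 1.000 − 0.95 = 0.050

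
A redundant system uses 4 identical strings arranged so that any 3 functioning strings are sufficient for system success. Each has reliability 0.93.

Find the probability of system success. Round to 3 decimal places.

R = Σ_{i=3}^{4} C(4,i) p^i (1−p)^{4−i} with p = 0.93
C(4,3)·0.93^3·0.07^1 = 0.22522
C(4,4)·0.93^4·0.07^0 = 0.74805
Sum = 0.973

0.973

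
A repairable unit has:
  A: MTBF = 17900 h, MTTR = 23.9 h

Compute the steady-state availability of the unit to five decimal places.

A(A) = MTBF/(MTBF+MTTR) = 17900/(17900+23.9) = 0.99867

0.99867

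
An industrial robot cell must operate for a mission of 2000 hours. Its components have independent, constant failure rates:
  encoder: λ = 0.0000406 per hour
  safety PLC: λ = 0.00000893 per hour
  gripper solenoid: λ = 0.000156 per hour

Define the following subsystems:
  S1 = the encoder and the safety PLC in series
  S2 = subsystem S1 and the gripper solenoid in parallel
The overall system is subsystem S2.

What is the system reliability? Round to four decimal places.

R(encoder) = exp(−0.0000406 × 2000) = 0.922009
R(safety PLC) = exp(−0.00000893 × 2000) = 0.982299
R(gripper solenoid) = exp(−0.000156 × 2000) = 0.731982
Series (encoder and safety PLC): 0.922009 × 0.982299 = 0.905689
Parallel ([0.905689] and gripper solenoid): 1 − (1 − 0.905689)(1 − 0.731982) = 0.9747

0.9747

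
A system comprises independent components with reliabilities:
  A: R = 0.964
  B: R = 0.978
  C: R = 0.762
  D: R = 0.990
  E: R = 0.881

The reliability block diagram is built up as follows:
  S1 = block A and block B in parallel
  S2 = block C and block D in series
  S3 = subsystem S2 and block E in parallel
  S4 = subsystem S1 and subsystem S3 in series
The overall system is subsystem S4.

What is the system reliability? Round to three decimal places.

0.970

Parallel (A and B): 1 − (1 − 0.96400)(1 − 0.97800) = 0.99921
Series (C and D): 0.76200 × 0.99000 = 0.75438
Parallel ([0.75438] and E): 1 − (1 − 0.75438)(1 − 0.88100) = 0.97077
Series ([0.99921] and [0.97077]): 0.99921 × 0.97077 = 0.970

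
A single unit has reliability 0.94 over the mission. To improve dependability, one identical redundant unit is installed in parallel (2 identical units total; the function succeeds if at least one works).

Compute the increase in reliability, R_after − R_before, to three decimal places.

0.056

R_before = 0.94
R_after = 1 − (1 − 0.94)^2 = 0.996
ΔR = 0.996 − 0.94 = 0.056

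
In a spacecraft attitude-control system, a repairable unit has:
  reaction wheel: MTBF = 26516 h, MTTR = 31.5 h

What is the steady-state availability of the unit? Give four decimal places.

0.9988

A(reaction wheel) = MTBF/(MTBF+MTTR) = 26516/(26516+31.5) = 0.9988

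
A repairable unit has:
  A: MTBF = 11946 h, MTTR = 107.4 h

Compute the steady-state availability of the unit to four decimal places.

0.9911

A(A) = MTBF/(MTBF+MTTR) = 11946/(11946+107.4) = 0.9911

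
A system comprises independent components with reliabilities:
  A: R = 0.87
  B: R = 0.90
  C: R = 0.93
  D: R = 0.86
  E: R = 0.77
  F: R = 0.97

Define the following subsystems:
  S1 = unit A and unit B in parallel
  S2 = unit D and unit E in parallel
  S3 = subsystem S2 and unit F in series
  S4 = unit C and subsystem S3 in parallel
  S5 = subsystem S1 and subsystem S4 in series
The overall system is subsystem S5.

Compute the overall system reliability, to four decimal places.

0.9828

Parallel (A and B): 1 − (1 − 0.870000)(1 − 0.900000) = 0.987000
Parallel (D and E): 1 − (1 − 0.860000)(1 − 0.770000) = 0.967800
Series ([0.967800] and F): 0.967800 × 0.970000 = 0.938766
Parallel (C and [0.938766]): 1 − (1 − 0.930000)(1 − 0.938766) = 0.995714
Series ([0.987000] and [0.995714]): 0.987000 × 0.995714 = 0.9828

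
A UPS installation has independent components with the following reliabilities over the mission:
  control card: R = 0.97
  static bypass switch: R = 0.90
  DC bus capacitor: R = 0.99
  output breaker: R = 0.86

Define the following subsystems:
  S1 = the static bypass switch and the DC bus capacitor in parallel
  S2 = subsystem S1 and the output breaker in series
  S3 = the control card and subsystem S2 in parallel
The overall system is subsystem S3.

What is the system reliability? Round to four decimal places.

0.9958

Parallel (static bypass switch and DC bus capacitor): 1 − (1 − 0.900000)(1 − 0.990000) = 0.999000
Series ([0.999000] and output breaker): 0.999000 × 0.860000 = 0.859140
Parallel (control card and [0.859140]): 1 − (1 − 0.970000)(1 − 0.859140) = 0.9958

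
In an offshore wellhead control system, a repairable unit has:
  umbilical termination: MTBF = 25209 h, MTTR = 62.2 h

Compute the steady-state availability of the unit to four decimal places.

A(umbilical termination) = MTBF/(MTBF+MTTR) = 25209/(25209+62.2) = 0.9975

0.9975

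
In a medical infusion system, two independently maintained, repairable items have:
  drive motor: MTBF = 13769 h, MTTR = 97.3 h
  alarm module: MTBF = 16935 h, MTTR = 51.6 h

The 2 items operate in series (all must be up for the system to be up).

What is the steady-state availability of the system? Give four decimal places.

0.9900

A(drive motor) = MTBF/(MTBF+MTTR) = 13769/(13769+97.3) = 0.992983
A(alarm module) = MTBF/(MTBF+MTTR) = 16935/(16935+51.6) = 0.996962
Series availability: 0.992983 × 0.996962 = 0.9900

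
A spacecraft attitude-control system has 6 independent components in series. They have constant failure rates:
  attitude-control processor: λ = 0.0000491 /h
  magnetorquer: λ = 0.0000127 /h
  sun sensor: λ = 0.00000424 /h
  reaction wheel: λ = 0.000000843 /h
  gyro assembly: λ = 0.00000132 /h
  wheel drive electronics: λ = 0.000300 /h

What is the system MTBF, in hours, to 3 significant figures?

2720

Series of exponential components: λ_sys = Σ λ_i
λ_sys = 0.0000491 + 0.0000127 + 0.00000424 + 0.000000843 + 0.00000132 + 0.000300 = 3.6820e-04 /h
MTBF = 1 / λ_sys = 2720 h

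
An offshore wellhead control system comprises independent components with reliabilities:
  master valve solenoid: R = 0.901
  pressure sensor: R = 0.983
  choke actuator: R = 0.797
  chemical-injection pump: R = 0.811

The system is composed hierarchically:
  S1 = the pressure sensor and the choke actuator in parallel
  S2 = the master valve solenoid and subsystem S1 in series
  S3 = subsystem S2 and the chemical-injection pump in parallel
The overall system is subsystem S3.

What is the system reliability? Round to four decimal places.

Parallel (pressure sensor and choke actuator): 1 − (1 − 0.983000)(1 − 0.797000) = 0.996549
Series (master valve solenoid and [0.996549]): 0.901000 × 0.996549 = 0.897891
Parallel ([0.897891] and chemical-injection pump): 1 − (1 − 0.897891)(1 − 0.811000) = 0.9807

0.9807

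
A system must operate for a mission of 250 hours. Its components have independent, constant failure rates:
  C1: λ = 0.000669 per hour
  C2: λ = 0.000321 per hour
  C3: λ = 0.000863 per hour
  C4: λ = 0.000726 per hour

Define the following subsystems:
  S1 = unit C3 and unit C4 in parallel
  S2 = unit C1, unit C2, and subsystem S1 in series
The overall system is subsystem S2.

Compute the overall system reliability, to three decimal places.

R(C1) = exp(−0.000669 × 250) = 0.84599
R(C2) = exp(−0.000321 × 250) = 0.92289
R(C3) = exp(−0.000863 × 250) = 0.80594
R(C4) = exp(−0.000726 × 250) = 0.83402
Parallel (C3 and C4): 1 − (1 − 0.80594)(1 − 0.83402) = 0.96779
Series (C1, C2, and [0.96779]): 0.84599 × 0.92289 × 0.96779 = 0.756

0.756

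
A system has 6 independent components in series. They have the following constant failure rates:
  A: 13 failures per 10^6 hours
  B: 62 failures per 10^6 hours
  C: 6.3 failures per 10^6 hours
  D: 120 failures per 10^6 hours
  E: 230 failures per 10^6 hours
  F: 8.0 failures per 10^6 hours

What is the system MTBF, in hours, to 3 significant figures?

2280

Series of exponential components: λ_sys = Σ λ_i
λ_sys = 0.000013 + 0.000062 + 0.0000063 + 0.00012 + 0.00023 + 0.0000080 = 4.3930e-04 /h
MTBF = 1 / λ_sys = 2280 h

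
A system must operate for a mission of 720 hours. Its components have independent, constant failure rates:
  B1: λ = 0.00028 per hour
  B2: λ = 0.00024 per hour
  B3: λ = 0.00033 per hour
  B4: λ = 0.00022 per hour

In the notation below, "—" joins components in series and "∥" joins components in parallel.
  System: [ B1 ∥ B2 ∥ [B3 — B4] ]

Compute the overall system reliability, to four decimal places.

0.9905

R(B1) = exp(−0.00028 × 720) = 0.817422
R(B2) = exp(−0.00024 × 720) = 0.841306
R(B3) = exp(−0.00033 × 720) = 0.788518
R(B4) = exp(−0.00022 × 720) = 0.853508
Series (B3 and B4): 0.788518 × 0.853508 = 0.673006
Parallel (B1, B2, and [0.673006]): 1 − (1 − 0.817422)(1 − 0.841306)(1 − 0.673006) = 0.9905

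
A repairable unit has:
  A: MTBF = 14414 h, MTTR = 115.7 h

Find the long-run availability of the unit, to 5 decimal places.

0.99204

A(A) = MTBF/(MTBF+MTTR) = 14414/(14414+115.7) = 0.99204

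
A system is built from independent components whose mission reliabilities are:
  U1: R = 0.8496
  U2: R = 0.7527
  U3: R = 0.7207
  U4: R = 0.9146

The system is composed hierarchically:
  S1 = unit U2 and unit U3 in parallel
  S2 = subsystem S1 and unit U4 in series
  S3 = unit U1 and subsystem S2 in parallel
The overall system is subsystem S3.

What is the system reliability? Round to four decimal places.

0.9777

Parallel (U2 and U3): 1 − (1 − 0.752700)(1 − 0.720700) = 0.930929
Series ([0.930929] and U4): 0.930929 × 0.914600 = 0.851428
Parallel (U1 and [0.851428]): 1 − (1 − 0.849600)(1 − 0.851428) = 0.9777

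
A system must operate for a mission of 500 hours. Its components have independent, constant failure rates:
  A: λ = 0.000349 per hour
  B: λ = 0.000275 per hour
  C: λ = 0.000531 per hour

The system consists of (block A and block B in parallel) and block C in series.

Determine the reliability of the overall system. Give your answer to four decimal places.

0.7510

R(A) = exp(−0.000349 × 500) = 0.839877
R(B) = exp(−0.000275 × 500) = 0.871534
R(C) = exp(−0.000531 × 500) = 0.766822
Parallel (A and B): 1 − (1 − 0.839877)(1 − 0.871534) = 0.979430
Series ([0.979430] and C): 0.979430 × 0.766822 = 0.7510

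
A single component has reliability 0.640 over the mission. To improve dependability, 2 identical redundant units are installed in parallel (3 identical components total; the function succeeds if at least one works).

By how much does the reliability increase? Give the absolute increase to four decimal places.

R_before = 0.640
R_after = 1 − (1 − 0.640)^3 = 0.9533
ΔR = 0.9533 − 0.640 = 0.3133

0.3133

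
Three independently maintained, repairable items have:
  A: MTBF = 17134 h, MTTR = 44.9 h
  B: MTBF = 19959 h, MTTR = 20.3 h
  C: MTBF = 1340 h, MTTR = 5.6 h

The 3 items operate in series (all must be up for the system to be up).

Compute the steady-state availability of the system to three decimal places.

0.992

A(A) = MTBF/(MTBF+MTTR) = 17134/(17134+44.9) = 0.997386
A(B) = MTBF/(MTBF+MTTR) = 19959/(19959+20.3) = 0.998984
A(C) = MTBF/(MTBF+MTTR) = 1340/(1340+5.6) = 0.995838
Series availability: 0.997386 × 0.998984 × 0.995838 = 0.992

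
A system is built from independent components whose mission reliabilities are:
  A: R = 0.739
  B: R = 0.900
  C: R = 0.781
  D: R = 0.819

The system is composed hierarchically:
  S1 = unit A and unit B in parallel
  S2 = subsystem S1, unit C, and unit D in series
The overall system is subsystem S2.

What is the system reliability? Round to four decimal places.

Parallel (A and B): 1 − (1 − 0.739000)(1 − 0.900000) = 0.973900
Series ([0.973900], C, and D): 0.973900 × 0.781000 × 0.819000 = 0.6229

0.6229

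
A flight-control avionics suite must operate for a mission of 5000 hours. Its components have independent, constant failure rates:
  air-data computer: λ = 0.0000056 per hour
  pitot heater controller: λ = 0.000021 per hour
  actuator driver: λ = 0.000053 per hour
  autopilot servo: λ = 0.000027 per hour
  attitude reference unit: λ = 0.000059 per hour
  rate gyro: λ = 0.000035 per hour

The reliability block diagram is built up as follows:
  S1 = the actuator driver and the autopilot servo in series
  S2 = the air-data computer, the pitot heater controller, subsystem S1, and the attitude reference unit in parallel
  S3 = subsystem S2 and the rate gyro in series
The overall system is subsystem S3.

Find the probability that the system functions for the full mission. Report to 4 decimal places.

0.8393

R(air-data computer) = exp(−0.0000056 × 5000) = 0.972388
R(pitot heater controller) = exp(−0.000021 × 5000) = 0.900325
R(actuator driver) = exp(−0.000053 × 5000) = 0.767206
R(autopilot servo) = exp(−0.000027 × 5000) = 0.873716
R(attitude reference unit) = exp(−0.000059 × 5000) = 0.744532
R(rate gyro) = exp(−0.000035 × 5000) = 0.839457
Series (actuator driver and autopilot servo): 0.767206 × 0.873716 = 0.670320
Parallel (air-data computer, pitot heater controller, [0.670320], and attitude reference unit): 1 − (1 − 0.972388)(1 − 0.900325)(1 − 0.670320)(1 − 0.744532) = 0.999768
Series ([0.999768] and rate gyro): 0.999768 × 0.839457 = 0.8393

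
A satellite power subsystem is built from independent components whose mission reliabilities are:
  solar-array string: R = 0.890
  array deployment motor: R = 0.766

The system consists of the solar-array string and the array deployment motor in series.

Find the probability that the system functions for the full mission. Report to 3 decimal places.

Series (solar-array string and array deployment motor): 0.89000 × 0.76600 = 0.682

0.682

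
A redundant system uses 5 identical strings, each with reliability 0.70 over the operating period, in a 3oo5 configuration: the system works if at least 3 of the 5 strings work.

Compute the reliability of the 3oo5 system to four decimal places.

R = Σ_{i=3}^{5} C(5,i) p^i (1−p)^{5−i} with p = 0.70
C(5,3)·0.70^3·0.30^2 = 0.308700
C(5,4)·0.70^4·0.30^1 = 0.360150
C(5,5)·0.70^5·0.30^0 = 0.168070
Sum = 0.8369

0.8369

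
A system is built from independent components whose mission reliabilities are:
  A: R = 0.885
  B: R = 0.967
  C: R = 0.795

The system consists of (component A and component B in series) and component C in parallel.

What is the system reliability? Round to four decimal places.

Series (A and B): 0.885000 × 0.967000 = 0.855795
Parallel ([0.855795] and C): 1 − (1 − 0.855795)(1 − 0.795000) = 0.9704

0.9704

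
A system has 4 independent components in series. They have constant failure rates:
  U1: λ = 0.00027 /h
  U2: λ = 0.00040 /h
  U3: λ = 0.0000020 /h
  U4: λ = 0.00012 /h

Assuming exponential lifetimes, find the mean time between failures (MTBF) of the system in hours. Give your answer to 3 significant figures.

Series of exponential components: λ_sys = Σ λ_i
λ_sys = 0.00027 + 0.00040 + 0.0000020 + 0.00012 = 7.9200e-04 /h
MTBF = 1 / λ_sys = 1260 h

1260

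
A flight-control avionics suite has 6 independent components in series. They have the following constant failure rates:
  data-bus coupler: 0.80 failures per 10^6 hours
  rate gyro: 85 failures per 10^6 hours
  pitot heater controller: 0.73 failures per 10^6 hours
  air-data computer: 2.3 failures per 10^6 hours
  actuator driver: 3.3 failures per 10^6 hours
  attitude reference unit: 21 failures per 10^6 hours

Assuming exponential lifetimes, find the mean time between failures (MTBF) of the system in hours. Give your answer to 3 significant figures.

8840

Series of exponential components: λ_sys = Σ λ_i
λ_sys = 0.00000080 + 0.000085 + 0.00000073 + 0.0000023 + 0.0000033 + 0.000021 = 1.1313e-04 /h
MTBF = 1 / λ_sys = 8840 h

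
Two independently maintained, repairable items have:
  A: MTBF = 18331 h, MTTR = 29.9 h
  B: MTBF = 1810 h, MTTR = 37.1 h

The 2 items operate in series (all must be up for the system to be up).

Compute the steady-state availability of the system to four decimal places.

0.9783

A(A) = MTBF/(MTBF+MTTR) = 18331/(18331+29.9) = 0.998372
A(B) = MTBF/(MTBF+MTTR) = 1810/(1810+37.1) = 0.979914
Series availability: 0.998372 × 0.979914 = 0.9783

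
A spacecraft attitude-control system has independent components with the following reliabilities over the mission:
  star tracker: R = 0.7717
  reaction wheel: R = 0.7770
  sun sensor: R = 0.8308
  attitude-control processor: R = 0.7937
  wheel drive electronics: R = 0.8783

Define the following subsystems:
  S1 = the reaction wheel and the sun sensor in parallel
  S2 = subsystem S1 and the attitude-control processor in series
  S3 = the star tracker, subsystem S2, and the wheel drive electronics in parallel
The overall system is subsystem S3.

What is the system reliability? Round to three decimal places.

Parallel (reaction wheel and sun sensor): 1 − (1 − 0.77700)(1 − 0.83080) = 0.96227
Series ([0.96227] and attitude-control processor): 0.96227 × 0.79370 = 0.76375
Parallel (star tracker, [0.76375], and wheel drive electronics): 1 − (1 − 0.77170)(1 − 0.76375)(1 − 0.87830) = 0.993

0.993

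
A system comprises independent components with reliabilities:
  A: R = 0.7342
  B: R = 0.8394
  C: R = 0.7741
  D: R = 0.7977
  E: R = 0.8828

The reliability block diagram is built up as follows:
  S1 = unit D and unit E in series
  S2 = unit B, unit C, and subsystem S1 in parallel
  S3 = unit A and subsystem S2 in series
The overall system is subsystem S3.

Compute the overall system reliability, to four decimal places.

Series (D and E): 0.797700 × 0.882800 = 0.704210
Parallel (B, C, and [0.704210]): 1 − (1 − 0.839400)(1 − 0.774100)(1 − 0.704210) = 0.989269
Series (A and [0.989269]): 0.734200 × 0.989269 = 0.7263

0.7263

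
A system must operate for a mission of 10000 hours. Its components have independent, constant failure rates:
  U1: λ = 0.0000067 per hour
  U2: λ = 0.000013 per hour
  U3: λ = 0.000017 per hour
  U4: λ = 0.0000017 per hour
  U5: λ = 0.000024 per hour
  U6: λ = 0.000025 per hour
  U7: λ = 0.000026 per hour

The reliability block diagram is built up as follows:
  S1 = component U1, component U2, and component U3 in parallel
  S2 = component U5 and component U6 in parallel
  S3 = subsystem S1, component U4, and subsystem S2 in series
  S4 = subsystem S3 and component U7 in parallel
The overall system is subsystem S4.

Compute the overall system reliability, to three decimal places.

0.985

R(U1) = exp(−0.0000067 × 10000) = 0.93520
R(U2) = exp(−0.000013 × 10000) = 0.87810
R(U3) = exp(−0.000017 × 10000) = 0.84366
R(U4) = exp(−0.0000017 × 10000) = 0.98314
R(U5) = exp(−0.000024 × 10000) = 0.78663
R(U6) = exp(−0.000025 × 10000) = 0.77880
R(U7) = exp(−0.000026 × 10000) = 0.77105
Parallel (U1, U2, and U3): 1 − (1 − 0.93520)(1 − 0.87810)(1 − 0.84366) = 0.99877
Parallel (U5 and U6): 1 − (1 − 0.78663)(1 − 0.77880) = 0.95280
Series ([0.99877], U4, and [0.95280]): 0.99877 × 0.98314 × 0.95280 = 0.93558
Parallel ([0.93558] and U7): 1 − (1 − 0.93558)(1 − 0.77105) = 0.985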